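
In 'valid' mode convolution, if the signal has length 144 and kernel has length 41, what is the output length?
'Valid' mode counts only positions where the kernel fully overlaps the signal: m - n + 1 = 144 - 41 + 1 = 104

104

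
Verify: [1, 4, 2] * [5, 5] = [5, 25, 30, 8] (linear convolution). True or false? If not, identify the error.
Recompute linear convolution of [1, 4, 2] and [5, 5]: y[0] = 1×5 = 5; y[1] = 1×5 + 4×5 = 25; y[2] = 4×5 + 2×5 = 30; y[3] = 2×5 = 10 → [5, 25, 30, 10]. Compare to given [5, 25, 30, 8]: they differ at index 3: given 8, correct 10, so answer: No

No. Error at index 3: given 8, correct 10.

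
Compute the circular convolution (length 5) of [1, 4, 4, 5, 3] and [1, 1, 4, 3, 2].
Use y[k] = Σ_j u[j]·v[(k-j) mod 5]. y[0] = 1×1 + 4×2 + 4×3 + 5×4 + 3×1 = 44; y[1] = 1×1 + 4×1 + 4×2 + 5×3 + 3×4 = 40; y[2] = 1×4 + 4×1 + 4×1 + 5×2 + 3×3 = 31; y[3] = 1×3 + 4×4 + 4×1 + 5×1 + 3×2 = 34; y[4] = 1×2 + 4×3 + 4×4 + 5×1 + 3×1 = 38. Result: [44, 40, 31, 34, 38]

[44, 40, 31, 34, 38]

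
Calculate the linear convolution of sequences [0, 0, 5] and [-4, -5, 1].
y[0] = 0×-4 = 0; y[1] = 0×-5 + 0×-4 = 0; y[2] = 0×1 + 0×-5 + 5×-4 = -20; y[3] = 0×1 + 5×-5 = -25; y[4] = 5×1 = 5

[0, 0, -20, -25, 5]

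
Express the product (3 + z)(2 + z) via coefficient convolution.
Ascending coefficients: a = [3, 1], b = [2, 1]. c[0] = 3×2 = 6; c[1] = 3×1 + 1×2 = 5; c[2] = 1×1 = 1. Result coefficients: [6, 5, 1] → 6 + 5z + z^2

6 + 5z + z^2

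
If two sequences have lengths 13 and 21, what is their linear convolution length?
Linear/full convolution length: m + n - 1 = 13 + 21 - 1 = 33

33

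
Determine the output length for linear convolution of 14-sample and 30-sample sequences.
Linear/full convolution length: m + n - 1 = 14 + 30 - 1 = 43

43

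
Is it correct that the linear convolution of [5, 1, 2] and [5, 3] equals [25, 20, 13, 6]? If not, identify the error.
Recompute linear convolution of [5, 1, 2] and [5, 3]: y[0] = 5×5 = 25; y[1] = 5×3 + 1×5 = 20; y[2] = 1×3 + 2×5 = 13; y[3] = 2×3 = 6 → [25, 20, 13, 6]. Given [25, 20, 13, 6] matches, so answer: Yes

Yes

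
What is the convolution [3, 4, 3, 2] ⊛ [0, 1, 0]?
y[0] = 3×0 = 0; y[1] = 3×1 + 4×0 = 3; y[2] = 3×0 + 4×1 + 3×0 = 4; y[3] = 4×0 + 3×1 + 2×0 = 3; y[4] = 3×0 + 2×1 = 2; y[5] = 2×0 = 0

[0, 3, 4, 3, 2, 0]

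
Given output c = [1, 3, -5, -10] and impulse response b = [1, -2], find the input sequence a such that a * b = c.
Deconvolve c=[1, 3, -5, -10] by b=[1, -2]. Since b[0]=1, solve forward: a[0] = c[0] / 1 = 1; a[1] = (c[1] - 1×-2) / 1 = 5; a[2] = (c[2] - 5×-2) / 1 = 5. So a = [1, 5, 5]. Check by forward convolution: c[0] = 1×1 = 1; c[1] = 1×-2 + 5×1 = 3; c[2] = 5×-2 + 5×1 = -5; c[3] = 5×-2 = -10

[1, 5, 5]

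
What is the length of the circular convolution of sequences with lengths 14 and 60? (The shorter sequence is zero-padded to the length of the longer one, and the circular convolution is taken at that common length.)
Circular convolution (zero-padding the shorter input) has length max(m, n) = max(14, 60) = 60

60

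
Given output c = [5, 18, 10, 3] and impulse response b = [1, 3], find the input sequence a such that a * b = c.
Deconvolve c=[5, 18, 10, 3] by b=[1, 3]. Since b[0]=1, solve forward: a[0] = c[0] / 1 = 5; a[1] = (c[1] - 5×3) / 1 = 3; a[2] = (c[2] - 3×3) / 1 = 1. So a = [5, 3, 1]. Check by forward convolution: c[0] = 5×1 = 5; c[1] = 5×3 + 3×1 = 18; c[2] = 3×3 + 1×1 = 10; c[3] = 1×3 = 3

[5, 3, 1]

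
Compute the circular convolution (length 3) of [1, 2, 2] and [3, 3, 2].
Use y[k] = Σ_j u[j]·v[(k-j) mod 3]. y[0] = 1×3 + 2×2 + 2×3 = 13; y[1] = 1×3 + 2×3 + 2×2 = 13; y[2] = 1×2 + 2×3 + 2×3 = 14. Result: [13, 13, 14]

[13, 13, 14]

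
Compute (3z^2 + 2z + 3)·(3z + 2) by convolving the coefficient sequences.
Ascending coefficients: a = [3, 2, 3], b = [2, 3]. c[0] = 3×2 = 6; c[1] = 3×3 + 2×2 = 13; c[2] = 2×3 + 3×2 = 12; c[3] = 3×3 = 9. Result coefficients: [6, 13, 12, 9] → 9z^3 + 12z^2 + 13z + 6

9z^3 + 12z^2 + 13z + 6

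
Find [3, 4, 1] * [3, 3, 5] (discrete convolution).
y[0] = 3×3 = 9; y[1] = 3×3 + 4×3 = 21; y[2] = 3×5 + 4×3 + 1×3 = 30; y[3] = 4×5 + 1×3 = 23; y[4] = 1×5 = 5

[9, 21, 30, 23, 5]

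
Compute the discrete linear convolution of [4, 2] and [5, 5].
y[0] = 4×5 = 20; y[1] = 4×5 + 2×5 = 30; y[2] = 2×5 = 10

[20, 30, 10]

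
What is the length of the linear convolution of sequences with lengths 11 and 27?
Linear/full convolution length: m + n - 1 = 11 + 27 - 1 = 37

37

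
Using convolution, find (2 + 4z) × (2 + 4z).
Ascending coefficients: a = [2, 4], b = [2, 4]. c[0] = 2×2 = 4; c[1] = 2×4 + 4×2 = 16; c[2] = 4×4 = 16. Result coefficients: [4, 16, 16] → 4 + 16z + 16z^2

4 + 16z + 16z^2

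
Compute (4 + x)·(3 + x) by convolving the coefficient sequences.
Ascending coefficients: a = [4, 1], b = [3, 1]. c[0] = 4×3 = 12; c[1] = 4×1 + 1×3 = 7; c[2] = 1×1 = 1. Result coefficients: [12, 7, 1] → 12 + 7x + x^2

12 + 7x + x^2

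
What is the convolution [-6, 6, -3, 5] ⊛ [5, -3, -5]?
y[0] = -6×5 = -30; y[1] = -6×-3 + 6×5 = 48; y[2] = -6×-5 + 6×-3 + -3×5 = -3; y[3] = 6×-5 + -3×-3 + 5×5 = 4; y[4] = -3×-5 + 5×-3 = 0; y[5] = 5×-5 = -25

[-30, 48, -3, 4, 0, -25]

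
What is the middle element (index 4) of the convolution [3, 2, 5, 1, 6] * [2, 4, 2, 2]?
Use y[k] = Σ_i a[i]·b[k-i] at k=4. y[4] = 2×2 + 5×2 + 1×4 + 6×2 = 30

30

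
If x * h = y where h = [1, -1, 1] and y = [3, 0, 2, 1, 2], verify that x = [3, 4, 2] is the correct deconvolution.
Forward-compute [3, 4, 2] * [1, -1, 1]: y[0] = 3×1 = 3; y[1] = 3×-1 + 4×1 = 1; y[2] = 3×1 + 4×-1 + 2×1 = 1; y[3] = 4×1 + 2×-1 = 2; y[4] = 2×1 = 2 → [3, 1, 1, 2, 2]. Does not match given y = [3, 0, 2, 1, 2].

Not verified. [3, 4, 2] * [1, -1, 1] = [3, 1, 1, 2, 2], which differs from [3, 0, 2, 1, 2] at index 1.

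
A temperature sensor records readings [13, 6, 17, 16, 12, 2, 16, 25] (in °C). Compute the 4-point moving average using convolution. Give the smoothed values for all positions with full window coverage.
4-point moving average kernel = [1, 1, 1, 1]. Apply in 'valid' mode (full window coverage): avg[0] = (13 + 6 + 17 + 16) / 4 = 13.0; avg[1] = (6 + 17 + 16 + 12) / 4 = 12.75; avg[2] = (17 + 16 + 12 + 2) / 4 = 11.75; avg[3] = (16 + 12 + 2 + 16) / 4 = 11.5; avg[4] = (12 + 2 + 16 + 25) / 4 = 13.75. Smoothed values: [13.0, 12.75, 11.75, 11.5, 13.75]

[13.0, 12.75, 11.75, 11.5, 13.75]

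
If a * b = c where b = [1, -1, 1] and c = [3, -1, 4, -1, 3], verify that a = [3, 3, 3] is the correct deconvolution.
Forward-compute [3, 3, 3] * [1, -1, 1]: c[0] = 3×1 = 3; c[1] = 3×-1 + 3×1 = 0; c[2] = 3×1 + 3×-1 + 3×1 = 3; c[3] = 3×1 + 3×-1 = 0; c[4] = 3×1 = 3 → [3, 0, 3, 0, 3]. Does not match given c = [3, -1, 4, -1, 3].

Not verified. [3, 3, 3] * [1, -1, 1] = [3, 0, 3, 0, 3], which differs from [3, -1, 4, -1, 3] at index 1.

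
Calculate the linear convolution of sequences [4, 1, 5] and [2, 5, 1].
y[0] = 4×2 = 8; y[1] = 4×5 + 1×2 = 22; y[2] = 4×1 + 1×5 + 5×2 = 19; y[3] = 1×1 + 5×5 = 26; y[4] = 5×1 = 5

[8, 22, 19, 26, 5]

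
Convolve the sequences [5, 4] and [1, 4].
y[0] = 5×1 = 5; y[1] = 5×4 + 4×1 = 24; y[2] = 4×4 = 16

[5, 24, 16]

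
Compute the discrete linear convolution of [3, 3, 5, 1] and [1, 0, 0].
y[0] = 3×1 = 3; y[1] = 3×0 + 3×1 = 3; y[2] = 3×0 + 3×0 + 5×1 = 5; y[3] = 3×0 + 5×0 + 1×1 = 1; y[4] = 5×0 + 1×0 = 0; y[5] = 1×0 = 0

[3, 3, 5, 1, 0, 0]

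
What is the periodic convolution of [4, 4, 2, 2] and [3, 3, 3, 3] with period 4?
Use y[k] = Σ_j f[j]·g[(k-j) mod 4]. y[0] = 4×3 + 4×3 + 2×3 + 2×3 = 36; y[1] = 4×3 + 4×3 + 2×3 + 2×3 = 36; y[2] = 4×3 + 4×3 + 2×3 + 2×3 = 36; y[3] = 4×3 + 4×3 + 2×3 + 2×3 = 36. Result: [36, 36, 36, 36]

[36, 36, 36, 36]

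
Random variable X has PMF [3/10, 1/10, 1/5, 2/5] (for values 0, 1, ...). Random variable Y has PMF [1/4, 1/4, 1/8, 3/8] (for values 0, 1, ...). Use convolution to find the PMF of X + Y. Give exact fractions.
P(X+Y=k) = Σ_i P(X=i)·P(Y=k-i) — a convolution of [3/10, 1/10, 1/5, 2/5] and [1/4, 1/4, 1/8, 3/8]. P(X+Y=0) = (3/10)×(1/4) = 3/40; P(X+Y=1) = (3/10)×(1/4) + (1/10)×(1/4) = 3/40 + 1/40 = 1/10; P(X+Y=2) = (3/10)×(1/8) + (1/10)×(1/4) + (1/5)×(1/4) = 3/80 + 1/40 + 1/20 = 9/80; P(X+Y=3) = (3/10)×(3/8) + (1/10)×(1/8) + (1/5)×(1/4) + (2/5)×(1/4) = 9/80 + 1/80 + 1/20 + 1/10 = 11/40; P(X+Y=4) = (1/10)×(3/8) + (1/5)×(1/8) + (2/5)×(1/4) = 3/80 + 1/40 + 1/10 = 13/80; P(X+Y=5) = (1/5)×(3/8) + (2/5)×(1/8) = 3/40 + 1/20 = 1/8; P(X+Y=6) = (2/5)×(3/8) = 3/20. PMF: [3/40, 1/10, 9/80, 11/40, 13/80, 1/8, 3/20] (sums to 1 ✓)

[3/40, 1/10, 9/80, 11/40, 13/80, 1/8, 3/20]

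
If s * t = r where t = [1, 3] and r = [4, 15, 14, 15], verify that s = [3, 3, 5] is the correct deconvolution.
Forward-compute [3, 3, 5] * [1, 3]: r[0] = 3×1 = 3; r[1] = 3×3 + 3×1 = 12; r[2] = 3×3 + 5×1 = 14; r[3] = 5×3 = 15 → [3, 12, 14, 15]. Does not match given r = [4, 15, 14, 15].

Not verified. [3, 3, 5] * [1, 3] = [3, 12, 14, 15], which differs from [4, 15, 14, 15] at index 0.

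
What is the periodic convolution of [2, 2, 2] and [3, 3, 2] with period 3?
Use y[k] = Σ_j u[j]·v[(k-j) mod 3]. y[0] = 2×3 + 2×2 + 2×3 = 16; y[1] = 2×3 + 2×3 + 2×2 = 16; y[2] = 2×2 + 2×3 + 2×3 = 16. Result: [16, 16, 16]

[16, 16, 16]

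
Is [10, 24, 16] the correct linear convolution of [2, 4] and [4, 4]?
Recompute linear convolution of [2, 4] and [4, 4]: y[0] = 2×4 = 8; y[1] = 2×4 + 4×4 = 24; y[2] = 4×4 = 16 → [8, 24, 16]. Compare to given [10, 24, 16]: they differ at index 0: given 10, correct 8, so answer: No

No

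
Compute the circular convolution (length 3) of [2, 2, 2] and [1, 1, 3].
Use y[k] = Σ_j x[j]·h[(k-j) mod 3]. y[0] = 2×1 + 2×3 + 2×1 = 10; y[1] = 2×1 + 2×1 + 2×3 = 10; y[2] = 2×3 + 2×1 + 2×1 = 10. Result: [10, 10, 10]

[10, 10, 10]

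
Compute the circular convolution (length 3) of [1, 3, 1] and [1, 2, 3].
Use y[k] = Σ_j x[j]·h[(k-j) mod 3]. y[0] = 1×1 + 3×3 + 1×2 = 12; y[1] = 1×2 + 3×1 + 1×3 = 8; y[2] = 1×3 + 3×2 + 1×1 = 10. Result: [12, 8, 10]

[12, 8, 10]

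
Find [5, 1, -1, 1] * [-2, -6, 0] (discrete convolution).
y[0] = 5×-2 = -10; y[1] = 5×-6 + 1×-2 = -32; y[2] = 5×0 + 1×-6 + -1×-2 = -4; y[3] = 1×0 + -1×-6 + 1×-2 = 4; y[4] = -1×0 + 1×-6 = -6; y[5] = 1×0 = 0

[-10, -32, -4, 4, -6, 0]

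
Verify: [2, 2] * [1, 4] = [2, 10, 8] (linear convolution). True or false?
Recompute linear convolution of [2, 2] and [1, 4]: y[0] = 2×1 = 2; y[1] = 2×4 + 2×1 = 10; y[2] = 2×4 = 8 → [2, 10, 8]. Given [2, 10, 8] matches, so answer: Yes

Yes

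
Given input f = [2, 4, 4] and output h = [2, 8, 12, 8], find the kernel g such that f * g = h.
Output length 4 = len(f) + len(g) - 1 ⇒ len(g) = 2. Solve g forward using g[k] = (h[k] - Σ_{i≥1} f[i]·g[k-i]) / f[0]: g[0] = h[0] / f[0] = 2 / 2 = 1; g[1] = (h[1] - 4×1) / f[0] = (8 - 4×1) / 2 = 2. So g = [1, 2]. Forward-check [2, 4, 4] * [1, 2]: h[0] = 2×1 = 2; h[1] = 2×2 + 4×1 = 8; h[2] = 4×2 + 4×1 = 12; h[3] = 4×2 = 8 → [2, 8, 12, 8] ✓

[1, 2]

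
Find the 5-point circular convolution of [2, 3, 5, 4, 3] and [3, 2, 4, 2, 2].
Use y[k] = Σ_j x[j]·h[(k-j) mod 5]. y[0] = 2×3 + 3×2 + 5×2 + 4×4 + 3×2 = 44; y[1] = 2×2 + 3×3 + 5×2 + 4×2 + 3×4 = 43; y[2] = 2×4 + 3×2 + 5×3 + 4×2 + 3×2 = 43; y[3] = 2×2 + 3×4 + 5×2 + 4×3 + 3×2 = 44; y[4] = 2×2 + 3×2 + 5×4 + 4×2 + 3×3 = 47. Result: [44, 43, 43, 44, 47]

[44, 43, 43, 44, 47]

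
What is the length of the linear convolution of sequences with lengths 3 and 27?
Linear/full convolution length: m + n - 1 = 3 + 27 - 1 = 29

29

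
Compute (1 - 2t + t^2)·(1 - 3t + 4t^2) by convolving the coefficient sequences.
Ascending coefficients: a = [1, -2, 1], b = [1, -3, 4]. c[0] = 1×1 = 1; c[1] = 1×-3 + -2×1 = -5; c[2] = 1×4 + -2×-3 + 1×1 = 11; c[3] = -2×4 + 1×-3 = -11; c[4] = 1×4 = 4. Result coefficients: [1, -5, 11, -11, 4] → 1 - 5t + 11t^2 - 11t^3 + 4t^4

1 - 5t + 11t^2 - 11t^3 + 4t^4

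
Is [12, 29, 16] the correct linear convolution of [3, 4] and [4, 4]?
Recompute linear convolution of [3, 4] and [4, 4]: y[0] = 3×4 = 12; y[1] = 3×4 + 4×4 = 28; y[2] = 4×4 = 16 → [12, 28, 16]. Compare to given [12, 29, 16]: they differ at index 1: given 29, correct 28, so answer: No

No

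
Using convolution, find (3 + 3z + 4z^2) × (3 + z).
Ascending coefficients: a = [3, 3, 4], b = [3, 1]. c[0] = 3×3 = 9; c[1] = 3×1 + 3×3 = 12; c[2] = 3×1 + 4×3 = 15; c[3] = 4×1 = 4. Result coefficients: [9, 12, 15, 4] → 9 + 12z + 15z^2 + 4z^3

9 + 12z + 15z^2 + 4z^3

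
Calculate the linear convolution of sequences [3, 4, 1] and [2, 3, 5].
y[0] = 3×2 = 6; y[1] = 3×3 + 4×2 = 17; y[2] = 3×5 + 4×3 + 1×2 = 29; y[3] = 4×5 + 1×3 = 23; y[4] = 1×5 = 5

[6, 17, 29, 23, 5]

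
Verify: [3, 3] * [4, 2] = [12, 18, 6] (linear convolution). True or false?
Recompute linear convolution of [3, 3] and [4, 2]: y[0] = 3×4 = 12; y[1] = 3×2 + 3×4 = 18; y[2] = 3×2 = 6 → [12, 18, 6]. Given [12, 18, 6] matches, so answer: Yes

Yes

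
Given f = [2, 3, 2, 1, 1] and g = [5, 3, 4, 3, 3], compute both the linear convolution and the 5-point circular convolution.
Linear: y_lin[0] = 2×5 = 10; y_lin[1] = 2×3 + 3×5 = 21; y_lin[2] = 2×4 + 3×3 + 2×5 = 27; y_lin[3] = 2×3 + 3×4 + 2×3 + 1×5 = 29; y_lin[4] = 2×3 + 3×3 + 2×4 + 1×3 + 1×5 = 31; y_lin[5] = 3×3 + 2×3 + 1×4 + 1×3 = 22; y_lin[6] = 2×3 + 1×3 + 1×4 = 13; y_lin[7] = 1×3 + 1×3 = 6; y_lin[8] = 1×3 = 3 → [10, 21, 27, 29, 31, 22, 13, 6, 3]. Circular (length 5): y[0] = 2×5 + 3×3 + 2×3 + 1×4 + 1×3 = 32; y[1] = 2×3 + 3×5 + 2×3 + 1×3 + 1×4 = 34; y[2] = 2×4 + 3×3 + 2×5 + 1×3 + 1×3 = 33; y[3] = 2×3 + 3×4 + 2×3 + 1×5 + 1×3 = 32; y[4] = 2×3 + 3×3 + 2×4 + 1×3 + 1×5 = 31 → [32, 34, 33, 32, 31]

Linear: [10, 21, 27, 29, 31, 22, 13, 6, 3], Circular: [32, 34, 33, 32, 31]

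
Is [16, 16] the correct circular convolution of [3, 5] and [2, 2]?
Recompute circular convolution of [3, 5] and [2, 2]: y[0] = 3×2 + 5×2 = 16; y[1] = 3×2 + 5×2 = 16 → [16, 16]. Given [16, 16] matches, so answer: Yes

Yes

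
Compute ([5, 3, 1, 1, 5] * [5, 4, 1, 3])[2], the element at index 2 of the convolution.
Use y[k] = Σ_i a[i]·b[k-i] at k=2. y[2] = 5×1 + 3×4 + 1×5 = 22

22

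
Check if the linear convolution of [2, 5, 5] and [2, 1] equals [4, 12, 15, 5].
Recompute linear convolution of [2, 5, 5] and [2, 1]: y[0] = 2×2 = 4; y[1] = 2×1 + 5×2 = 12; y[2] = 5×1 + 5×2 = 15; y[3] = 5×1 = 5 → [4, 12, 15, 5]. Given [4, 12, 15, 5] matches, so answer: Yes

Yes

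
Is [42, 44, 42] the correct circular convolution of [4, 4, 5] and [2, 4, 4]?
Recompute circular convolution of [4, 4, 5] and [2, 4, 4]: y[0] = 4×2 + 4×4 + 5×4 = 44; y[1] = 4×4 + 4×2 + 5×4 = 44; y[2] = 4×4 + 4×4 + 5×2 = 42 → [44, 44, 42]. Compare to given [42, 44, 42]: they differ at index 0: given 42, correct 44, so answer: No

No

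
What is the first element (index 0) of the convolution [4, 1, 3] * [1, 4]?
Use y[k] = Σ_i a[i]·b[k-i] at k=0. y[0] = 4×1 = 4

4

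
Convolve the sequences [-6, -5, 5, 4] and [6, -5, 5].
y[0] = -6×6 = -36; y[1] = -6×-5 + -5×6 = 0; y[2] = -6×5 + -5×-5 + 5×6 = 25; y[3] = -5×5 + 5×-5 + 4×6 = -26; y[4] = 5×5 + 4×-5 = 5; y[5] = 4×5 = 20

[-36, 0, 25, -26, 5, 20]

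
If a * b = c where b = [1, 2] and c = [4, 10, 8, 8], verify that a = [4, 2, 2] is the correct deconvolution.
Forward-compute [4, 2, 2] * [1, 2]: c[0] = 4×1 = 4; c[1] = 4×2 + 2×1 = 10; c[2] = 2×2 + 2×1 = 6; c[3] = 2×2 = 4 → [4, 10, 6, 4]. Does not match given c = [4, 10, 8, 8].

Not verified. [4, 2, 2] * [1, 2] = [4, 10, 6, 4], which differs from [4, 10, 8, 8] at index 2.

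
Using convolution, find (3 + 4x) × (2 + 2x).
Ascending coefficients: a = [3, 4], b = [2, 2]. c[0] = 3×2 = 6; c[1] = 3×2 + 4×2 = 14; c[2] = 4×2 = 8. Result coefficients: [6, 14, 8] → 6 + 14x + 8x^2

6 + 14x + 8x^2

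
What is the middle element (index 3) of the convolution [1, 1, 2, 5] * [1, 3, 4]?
Use y[k] = Σ_i a[i]·b[k-i] at k=3. y[3] = 1×4 + 2×3 + 5×1 = 15

15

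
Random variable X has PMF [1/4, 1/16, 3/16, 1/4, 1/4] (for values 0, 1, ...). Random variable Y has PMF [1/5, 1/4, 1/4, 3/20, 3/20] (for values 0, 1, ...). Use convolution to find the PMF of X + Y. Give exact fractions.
P(X+Y=k) = Σ_i P(X=i)·P(Y=k-i) — a convolution of [1/4, 1/16, 3/16, 1/4, 1/4] and [1/5, 1/4, 1/4, 3/20, 3/20]. P(X+Y=0) = (1/4)×(1/5) = 1/20; P(X+Y=1) = (1/4)×(1/4) + (1/16)×(1/5) = 1/16 + 1/80 = 3/40; P(X+Y=2) = (1/4)×(1/4) + (1/16)×(1/4) + (3/16)×(1/5) = 1/16 + 1/64 + 3/80 = 37/320; P(X+Y=3) = (1/4)×(3/20) + (1/16)×(1/4) + (3/16)×(1/4) + (1/4)×(1/5) = 3/80 + 1/64 + 3/64 + 1/20 = 3/20; P(X+Y=4) = (1/4)×(3/20) + (1/16)×(3/20) + (3/16)×(1/4) + (1/4)×(1/4) + (1/4)×(1/5) = 3/80 + 3/320 + 3/64 + 1/16 + 1/20 = 33/160; P(X+Y=5) = (1/16)×(3/20) + (3/16)×(3/20) + (1/4)×(1/4) + (1/4)×(1/4) = 3/320 + 9/320 + 1/16 + 1/16 = 13/80; P(X+Y=6) = (3/16)×(3/20) + (1/4)×(3/20) + (1/4)×(1/4) = 9/320 + 3/80 + 1/16 = 41/320; P(X+Y=7) = (1/4)×(3/20) + (1/4)×(3/20) = 3/80 + 3/80 = 3/40; P(X+Y=8) = (1/4)×(3/20) = 3/80. PMF: [1/20, 3/40, 37/320, 3/20, 33/160, 13/80, 41/320, 3/40, 3/80] (sums to 1 ✓)

[1/20, 3/40, 37/320, 3/20, 33/160, 13/80, 41/320, 3/40, 3/80]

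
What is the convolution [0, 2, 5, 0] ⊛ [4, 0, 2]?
y[0] = 0×4 = 0; y[1] = 0×0 + 2×4 = 8; y[2] = 0×2 + 2×0 + 5×4 = 20; y[3] = 2×2 + 5×0 + 0×4 = 4; y[4] = 5×2 + 0×0 = 10; y[5] = 0×2 = 0

[0, 8, 20, 4, 10, 0]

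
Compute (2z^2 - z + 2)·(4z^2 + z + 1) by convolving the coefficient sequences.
Ascending coefficients: a = [2, -1, 2], b = [1, 1, 4]. c[0] = 2×1 = 2; c[1] = 2×1 + -1×1 = 1; c[2] = 2×4 + -1×1 + 2×1 = 9; c[3] = -1×4 + 2×1 = -2; c[4] = 2×4 = 8. Result coefficients: [2, 1, 9, -2, 8] → 8z^4 - 2z^3 + 9z^2 + z + 2

8z^4 - 2z^3 + 9z^2 + z + 2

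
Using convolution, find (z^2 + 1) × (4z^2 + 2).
Ascending coefficients: a = [1, 0, 1], b = [2, 0, 4]. c[0] = 1×2 = 2; c[1] = 1×0 + 0×2 = 0; c[2] = 1×4 + 0×0 + 1×2 = 6; c[3] = 0×4 + 1×0 = 0; c[4] = 1×4 = 4. Result coefficients: [2, 0, 6, 0, 4] → 4z^4 + 6z^2 + 2

4z^4 + 6z^2 + 2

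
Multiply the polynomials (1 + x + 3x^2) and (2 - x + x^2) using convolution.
Ascending coefficients: a = [1, 1, 3], b = [2, -1, 1]. c[0] = 1×2 = 2; c[1] = 1×-1 + 1×2 = 1; c[2] = 1×1 + 1×-1 + 3×2 = 6; c[3] = 1×1 + 3×-1 = -2; c[4] = 3×1 = 3. Result coefficients: [2, 1, 6, -2, 3] → 2 + x + 6x^2 - 2x^3 + 3x^4

2 + x + 6x^2 - 2x^3 + 3x^4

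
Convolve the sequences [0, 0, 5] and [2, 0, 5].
y[0] = 0×2 = 0; y[1] = 0×0 + 0×2 = 0; y[2] = 0×5 + 0×0 + 5×2 = 10; y[3] = 0×5 + 5×0 = 0; y[4] = 5×5 = 25

[0, 0, 10, 0, 25]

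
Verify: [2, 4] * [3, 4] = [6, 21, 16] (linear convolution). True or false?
Recompute linear convolution of [2, 4] and [3, 4]: y[0] = 2×3 = 6; y[1] = 2×4 + 4×3 = 20; y[2] = 4×4 = 16 → [6, 20, 16]. Compare to given [6, 21, 16]: they differ at index 1: given 21, correct 20, so answer: No

No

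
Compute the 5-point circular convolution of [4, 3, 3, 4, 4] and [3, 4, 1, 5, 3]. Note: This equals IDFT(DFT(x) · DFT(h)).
Either evaluate y[k] = Σ_j x[j]·h[(k-j) mod 5] directly, or use IDFT(DFT(x) · DFT(h)). y[0] = 4×3 + 3×3 + 3×5 + 4×1 + 4×4 = 56; y[1] = 4×4 + 3×3 + 3×3 + 4×5 + 4×1 = 58; y[2] = 4×1 + 3×4 + 3×3 + 4×3 + 4×5 = 57; y[3] = 4×5 + 3×1 + 3×4 + 4×3 + 4×3 = 59; y[4] = 4×3 + 3×5 + 3×1 + 4×4 + 4×3 = 58. Result: [56, 58, 57, 59, 58]

[56, 58, 57, 59, 58]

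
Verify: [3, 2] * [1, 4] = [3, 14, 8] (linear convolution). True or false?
Recompute linear convolution of [3, 2] and [1, 4]: y[0] = 3×1 = 3; y[1] = 3×4 + 2×1 = 14; y[2] = 2×4 = 8 → [3, 14, 8]. Given [3, 14, 8] matches, so answer: Yes

Yes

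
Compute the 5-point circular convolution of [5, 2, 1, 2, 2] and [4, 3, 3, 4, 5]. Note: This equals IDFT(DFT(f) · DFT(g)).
Either evaluate y[k] = Σ_j f[j]·g[(k-j) mod 5] directly, or use IDFT(DFT(f) · DFT(g)). y[0] = 5×4 + 2×5 + 1×4 + 2×3 + 2×3 = 46; y[1] = 5×3 + 2×4 + 1×5 + 2×4 + 2×3 = 42; y[2] = 5×3 + 2×3 + 1×4 + 2×5 + 2×4 = 43; y[3] = 5×4 + 2×3 + 1×3 + 2×4 + 2×5 = 47; y[4] = 5×5 + 2×4 + 1×3 + 2×3 + 2×4 = 50. Result: [46, 42, 43, 47, 50]

[46, 42, 43, 47, 50]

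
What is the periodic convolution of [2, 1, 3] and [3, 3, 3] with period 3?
Use y[k] = Σ_j u[j]·v[(k-j) mod 3]. y[0] = 2×3 + 1×3 + 3×3 = 18; y[1] = 2×3 + 1×3 + 3×3 = 18; y[2] = 2×3 + 1×3 + 3×3 = 18. Result: [18, 18, 18]

[18, 18, 18]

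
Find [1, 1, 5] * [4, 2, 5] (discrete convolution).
y[0] = 1×4 = 4; y[1] = 1×2 + 1×4 = 6; y[2] = 1×5 + 1×2 + 5×4 = 27; y[3] = 1×5 + 5×2 = 15; y[4] = 5×5 = 25

[4, 6, 27, 15, 25]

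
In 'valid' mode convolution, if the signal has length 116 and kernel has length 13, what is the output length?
'Valid' mode counts only positions where the kernel fully overlaps the signal: m - n + 1 = 116 - 13 + 1 = 104

104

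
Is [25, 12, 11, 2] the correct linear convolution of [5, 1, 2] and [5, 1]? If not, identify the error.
Recompute linear convolution of [5, 1, 2] and [5, 1]: y[0] = 5×5 = 25; y[1] = 5×1 + 1×5 = 10; y[2] = 1×1 + 2×5 = 11; y[3] = 2×1 = 2 → [25, 10, 11, 2]. Compare to given [25, 12, 11, 2]: they differ at index 1: given 12, correct 10, so answer: No

No. Error at index 1: given 12, correct 10.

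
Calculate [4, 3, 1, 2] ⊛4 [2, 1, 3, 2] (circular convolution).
Use y[k] = Σ_j f[j]·g[(k-j) mod 4]. y[0] = 4×2 + 3×2 + 1×3 + 2×1 = 19; y[1] = 4×1 + 3×2 + 1×2 + 2×3 = 18; y[2] = 4×3 + 3×1 + 1×2 + 2×2 = 21; y[3] = 4×2 + 3×3 + 1×1 + 2×2 = 22. Result: [19, 18, 21, 22]

[19, 18, 21, 22]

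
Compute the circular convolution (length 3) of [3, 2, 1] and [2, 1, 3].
Use y[k] = Σ_j s[j]·t[(k-j) mod 3]. y[0] = 3×2 + 2×3 + 1×1 = 13; y[1] = 3×1 + 2×2 + 1×3 = 10; y[2] = 3×3 + 2×1 + 1×2 = 13. Result: [13, 10, 13]

[13, 10, 13]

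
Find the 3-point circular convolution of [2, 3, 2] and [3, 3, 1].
Use y[k] = Σ_j u[j]·v[(k-j) mod 3]. y[0] = 2×3 + 3×1 + 2×3 = 15; y[1] = 2×3 + 3×3 + 2×1 = 17; y[2] = 2×1 + 3×3 + 2×3 = 17. Result: [15, 17, 17]

[15, 17, 17]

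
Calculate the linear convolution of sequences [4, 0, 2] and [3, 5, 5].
y[0] = 4×3 = 12; y[1] = 4×5 + 0×3 = 20; y[2] = 4×5 + 0×5 + 2×3 = 26; y[3] = 0×5 + 2×5 = 10; y[4] = 2×5 = 10

[12, 20, 26, 10, 10]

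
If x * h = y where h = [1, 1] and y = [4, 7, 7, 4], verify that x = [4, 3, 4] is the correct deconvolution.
Forward-compute [4, 3, 4] * [1, 1]: y[0] = 4×1 = 4; y[1] = 4×1 + 3×1 = 7; y[2] = 3×1 + 4×1 = 7; y[3] = 4×1 = 4 → [4, 7, 7, 4]. Matches given y = [4, 7, 7, 4], so verified.

Verified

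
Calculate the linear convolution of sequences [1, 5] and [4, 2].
y[0] = 1×4 = 4; y[1] = 1×2 + 5×4 = 22; y[2] = 5×2 = 10

[4, 22, 10]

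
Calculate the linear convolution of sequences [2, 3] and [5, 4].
y[0] = 2×5 = 10; y[1] = 2×4 + 3×5 = 23; y[2] = 3×4 = 12

[10, 23, 12]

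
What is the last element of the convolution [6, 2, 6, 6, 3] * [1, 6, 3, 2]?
Use y[k] = Σ_i a[i]·b[k-i] at k=7. y[7] = 3×2 = 6

6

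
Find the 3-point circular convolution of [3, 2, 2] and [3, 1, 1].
Use y[k] = Σ_j x[j]·h[(k-j) mod 3]. y[0] = 3×3 + 2×1 + 2×1 = 13; y[1] = 3×1 + 2×3 + 2×1 = 11; y[2] = 3×1 + 2×1 + 2×3 = 11. Result: [13, 11, 11]

[13, 11, 11]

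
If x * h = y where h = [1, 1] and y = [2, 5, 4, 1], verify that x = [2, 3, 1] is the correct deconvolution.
Forward-compute [2, 3, 1] * [1, 1]: y[0] = 2×1 = 2; y[1] = 2×1 + 3×1 = 5; y[2] = 3×1 + 1×1 = 4; y[3] = 1×1 = 1 → [2, 5, 4, 1]. Matches given y = [2, 5, 4, 1], so verified.

Verified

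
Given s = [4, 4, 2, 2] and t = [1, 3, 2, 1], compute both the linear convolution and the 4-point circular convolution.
Linear: y_lin[0] = 4×1 = 4; y_lin[1] = 4×3 + 4×1 = 16; y_lin[2] = 4×2 + 4×3 + 2×1 = 22; y_lin[3] = 4×1 + 4×2 + 2×3 + 2×1 = 20; y_lin[4] = 4×1 + 2×2 + 2×3 = 14; y_lin[5] = 2×1 + 2×2 = 6; y_lin[6] = 2×1 = 2 → [4, 16, 22, 20, 14, 6, 2]. Circular (length 4): y[0] = 4×1 + 4×1 + 2×2 + 2×3 = 18; y[1] = 4×3 + 4×1 + 2×1 + 2×2 = 22; y[2] = 4×2 + 4×3 + 2×1 + 2×1 = 24; y[3] = 4×1 + 4×2 + 2×3 + 2×1 = 20 → [18, 22, 24, 20]

Linear: [4, 16, 22, 20, 14, 6, 2], Circular: [18, 22, 24, 20]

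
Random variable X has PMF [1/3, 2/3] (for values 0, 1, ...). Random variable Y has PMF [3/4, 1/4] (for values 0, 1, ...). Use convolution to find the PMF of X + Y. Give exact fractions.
P(X+Y=k) = Σ_i P(X=i)·P(Y=k-i) — a convolution of [1/3, 2/3] and [3/4, 1/4]. P(X+Y=0) = (1/3)×(3/4) = 1/4; P(X+Y=1) = (1/3)×(1/4) + (2/3)×(3/4) = 1/12 + 1/2 = 7/12; P(X+Y=2) = (2/3)×(1/4) = 1/6. PMF: [1/4, 7/12, 1/6] (sums to 1 ✓)

[1/4, 7/12, 1/6]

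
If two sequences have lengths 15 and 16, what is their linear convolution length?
Linear/full convolution length: m + n - 1 = 15 + 16 - 1 = 30

30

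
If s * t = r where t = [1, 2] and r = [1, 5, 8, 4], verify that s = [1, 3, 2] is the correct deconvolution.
Forward-compute [1, 3, 2] * [1, 2]: r[0] = 1×1 = 1; r[1] = 1×2 + 3×1 = 5; r[2] = 3×2 + 2×1 = 8; r[3] = 2×2 = 4 → [1, 5, 8, 4]. Matches given r = [1, 5, 8, 4], so verified.

Verified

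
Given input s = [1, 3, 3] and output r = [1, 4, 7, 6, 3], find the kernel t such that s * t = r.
Output length 5 = len(s) + len(t) - 1 ⇒ len(t) = 3. Solve t forward using t[k] = (r[k] - Σ_{i≥1} s[i]·t[k-i]) / s[0]: t[0] = r[0] / s[0] = 1 / 1 = 1; t[1] = (r[1] - 3×1) / s[0] = (4 - 3×1) / 1 = 1; t[2] = (r[2] - 3×1 - 3×1) / s[0] = (7 - 3×1 - 3×1) / 1 = 1. So t = [1, 1, 1]. Forward-check [1, 3, 3] * [1, 1, 1]: r[0] = 1×1 = 1; r[1] = 1×1 + 3×1 = 4; r[2] = 1×1 + 3×1 + 3×1 = 7; r[3] = 3×1 + 3×1 = 6; r[4] = 3×1 = 3 → [1, 4, 7, 6, 3] ✓

[1, 1, 1]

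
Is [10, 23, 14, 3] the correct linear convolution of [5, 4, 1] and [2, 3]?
Recompute linear convolution of [5, 4, 1] and [2, 3]: y[0] = 5×2 = 10; y[1] = 5×3 + 4×2 = 23; y[2] = 4×3 + 1×2 = 14; y[3] = 1×3 = 3 → [10, 23, 14, 3]. Given [10, 23, 14, 3] matches, so answer: Yes

Yes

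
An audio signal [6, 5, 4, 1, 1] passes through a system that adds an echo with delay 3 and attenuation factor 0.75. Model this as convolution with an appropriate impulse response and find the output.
Direct-path + delayed-attenuated-path model → impulse response h = [1, 0, 0, 0.75] (1 at lag 0, 0.75 at lag 3). Output y[n] = x[n] + 0.75·x[n - 3] (with x[n] = 0 outside 0..4): y[0] = 6 + 0.75×0 = 6; y[1] = 5 + 0.75×0 = 5; y[2] = 4 + 0.75×0 = 4; y[3] = 1 + 0.75×6 = 5.5; y[4] = 1 + 0.75×5 = 4.75; y[5] = 0 + 0.75×4 = 3.0; y[6] = 0 + 0.75×1 = 0.75; y[7] = 0 + 0.75×1 = 0.75. So y = [6, 5, 4, 5.5, 4.75, 3.0, 0.75, 0.75]

[6, 5, 4, 5.5, 4.75, 3.0, 0.75, 0.75]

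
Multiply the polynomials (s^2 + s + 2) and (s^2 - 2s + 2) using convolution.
Ascending coefficients: a = [2, 1, 1], b = [2, -2, 1]. c[0] = 2×2 = 4; c[1] = 2×-2 + 1×2 = -2; c[2] = 2×1 + 1×-2 + 1×2 = 2; c[3] = 1×1 + 1×-2 = -1; c[4] = 1×1 = 1. Result coefficients: [4, -2, 2, -1, 1] → s^4 - s^3 + 2s^2 - 2s + 4

s^4 - s^3 + 2s^2 - 2s + 4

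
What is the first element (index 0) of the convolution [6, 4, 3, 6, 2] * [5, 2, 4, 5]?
Use y[k] = Σ_i a[i]·b[k-i] at k=0. y[0] = 6×5 = 30

30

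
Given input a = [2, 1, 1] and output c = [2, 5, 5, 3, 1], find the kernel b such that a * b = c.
Output length 5 = len(a) + len(b) - 1 ⇒ len(b) = 3. Solve b forward using b[k] = (c[k] - Σ_{i≥1} a[i]·b[k-i]) / a[0]: b[0] = c[0] / a[0] = 2 / 2 = 1; b[1] = (c[1] - 1×1) / a[0] = (5 - 1×1) / 2 = 2; b[2] = (c[2] - 1×2 - 1×1) / a[0] = (5 - 1×2 - 1×1) / 2 = 1. So b = [1, 2, 1]. Forward-check [2, 1, 1] * [1, 2, 1]: c[0] = 2×1 = 2; c[1] = 2×2 + 1×1 = 5; c[2] = 2×1 + 1×2 + 1×1 = 5; c[3] = 1×1 + 1×2 = 3; c[4] = 1×1 = 1 → [2, 5, 5, 3, 1] ✓

[1, 2, 1]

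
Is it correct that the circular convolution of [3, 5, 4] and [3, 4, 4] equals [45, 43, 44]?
Recompute circular convolution of [3, 5, 4] and [3, 4, 4]: y[0] = 3×3 + 5×4 + 4×4 = 45; y[1] = 3×4 + 5×3 + 4×4 = 43; y[2] = 3×4 + 5×4 + 4×3 = 44 → [45, 43, 44]. Given [45, 43, 44] matches, so answer: Yes

Yes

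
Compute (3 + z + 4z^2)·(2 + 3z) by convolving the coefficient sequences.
Ascending coefficients: a = [3, 1, 4], b = [2, 3]. c[0] = 3×2 = 6; c[1] = 3×3 + 1×2 = 11; c[2] = 1×3 + 4×2 = 11; c[3] = 4×3 = 12. Result coefficients: [6, 11, 11, 12] → 6 + 11z + 11z^2 + 12z^3

6 + 11z + 11z^2 + 12z^3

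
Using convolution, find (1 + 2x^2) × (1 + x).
Ascending coefficients: a = [1, 0, 2], b = [1, 1]. c[0] = 1×1 = 1; c[1] = 1×1 + 0×1 = 1; c[2] = 0×1 + 2×1 = 2; c[3] = 2×1 = 2. Result coefficients: [1, 1, 2, 2] → 1 + x + 2x^2 + 2x^3

1 + x + 2x^2 + 2x^3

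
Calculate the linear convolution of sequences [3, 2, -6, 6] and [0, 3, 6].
y[0] = 3×0 = 0; y[1] = 3×3 + 2×0 = 9; y[2] = 3×6 + 2×3 + -6×0 = 24; y[3] = 2×6 + -6×3 + 6×0 = -6; y[4] = -6×6 + 6×3 = -18; y[5] = 6×6 = 36

[0, 9, 24, -6, -18, 36]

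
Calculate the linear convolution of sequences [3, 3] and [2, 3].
y[0] = 3×2 = 6; y[1] = 3×3 + 3×2 = 15; y[2] = 3×3 = 9

[6, 15, 9]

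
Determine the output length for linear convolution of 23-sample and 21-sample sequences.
Linear/full convolution length: m + n - 1 = 23 + 21 - 1 = 43

43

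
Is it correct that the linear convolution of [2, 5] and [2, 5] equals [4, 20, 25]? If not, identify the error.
Recompute linear convolution of [2, 5] and [2, 5]: y[0] = 2×2 = 4; y[1] = 2×5 + 5×2 = 20; y[2] = 5×5 = 25 → [4, 20, 25]. Given [4, 20, 25] matches, so answer: Yes

Yes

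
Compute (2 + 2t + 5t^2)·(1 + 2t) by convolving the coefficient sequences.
Ascending coefficients: a = [2, 2, 5], b = [1, 2]. c[0] = 2×1 = 2; c[1] = 2×2 + 2×1 = 6; c[2] = 2×2 + 5×1 = 9; c[3] = 5×2 = 10. Result coefficients: [2, 6, 9, 10] → 2 + 6t + 9t^2 + 10t^3

2 + 6t + 9t^2 + 10t^3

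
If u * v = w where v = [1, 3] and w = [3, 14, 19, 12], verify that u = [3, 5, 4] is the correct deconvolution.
Forward-compute [3, 5, 4] * [1, 3]: w[0] = 3×1 = 3; w[1] = 3×3 + 5×1 = 14; w[2] = 5×3 + 4×1 = 19; w[3] = 4×3 = 12 → [3, 14, 19, 12]. Matches given w = [3, 14, 19, 12], so verified.

Verified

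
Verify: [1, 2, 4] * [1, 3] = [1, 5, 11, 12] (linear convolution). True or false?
Recompute linear convolution of [1, 2, 4] and [1, 3]: y[0] = 1×1 = 1; y[1] = 1×3 + 2×1 = 5; y[2] = 2×3 + 4×1 = 10; y[3] = 4×3 = 12 → [1, 5, 10, 12]. Compare to given [1, 5, 11, 12]: they differ at index 2: given 11, correct 10, so answer: No

No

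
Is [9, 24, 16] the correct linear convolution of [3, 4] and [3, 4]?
Recompute linear convolution of [3, 4] and [3, 4]: y[0] = 3×3 = 9; y[1] = 3×4 + 4×3 = 24; y[2] = 4×4 = 16 → [9, 24, 16]. Given [9, 24, 16] matches, so answer: Yes

Yes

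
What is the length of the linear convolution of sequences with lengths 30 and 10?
Linear/full convolution length: m + n - 1 = 30 + 10 - 1 = 39

39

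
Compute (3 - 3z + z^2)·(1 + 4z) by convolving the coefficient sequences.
Ascending coefficients: a = [3, -3, 1], b = [1, 4]. c[0] = 3×1 = 3; c[1] = 3×4 + -3×1 = 9; c[2] = -3×4 + 1×1 = -11; c[3] = 1×4 = 4. Result coefficients: [3, 9, -11, 4] → 3 + 9z - 11z^2 + 4z^3

3 + 9z - 11z^2 + 4z^3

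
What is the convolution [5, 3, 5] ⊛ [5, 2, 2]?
y[0] = 5×5 = 25; y[1] = 5×2 + 3×5 = 25; y[2] = 5×2 + 3×2 + 5×5 = 41; y[3] = 3×2 + 5×2 = 16; y[4] = 5×2 = 10

[25, 25, 41, 16, 10]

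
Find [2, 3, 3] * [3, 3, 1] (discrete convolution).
y[0] = 2×3 = 6; y[1] = 2×3 + 3×3 = 15; y[2] = 2×1 + 3×3 + 3×3 = 20; y[3] = 3×1 + 3×3 = 12; y[4] = 3×1 = 3

[6, 15, 20, 12, 3]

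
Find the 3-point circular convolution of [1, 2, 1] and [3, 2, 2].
Use y[k] = Σ_j x[j]·h[(k-j) mod 3]. y[0] = 1×3 + 2×2 + 1×2 = 9; y[1] = 1×2 + 2×3 + 1×2 = 10; y[2] = 1×2 + 2×2 + 1×3 = 9. Result: [9, 10, 9]

[9, 10, 9]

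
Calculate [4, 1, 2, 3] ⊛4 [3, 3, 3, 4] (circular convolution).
Use y[k] = Σ_j a[j]·b[(k-j) mod 4]. y[0] = 4×3 + 1×4 + 2×3 + 3×3 = 31; y[1] = 4×3 + 1×3 + 2×4 + 3×3 = 32; y[2] = 4×3 + 1×3 + 2×3 + 3×4 = 33; y[3] = 4×4 + 1×3 + 2×3 + 3×3 = 34. Result: [31, 32, 33, 34]

[31, 32, 33, 34]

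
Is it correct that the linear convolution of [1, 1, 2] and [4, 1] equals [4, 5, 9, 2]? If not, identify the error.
Recompute linear convolution of [1, 1, 2] and [4, 1]: y[0] = 1×4 = 4; y[1] = 1×1 + 1×4 = 5; y[2] = 1×1 + 2×4 = 9; y[3] = 2×1 = 2 → [4, 5, 9, 2]. Given [4, 5, 9, 2] matches, so answer: Yes

Yes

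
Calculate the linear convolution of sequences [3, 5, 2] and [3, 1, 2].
y[0] = 3×3 = 9; y[1] = 3×1 + 5×3 = 18; y[2] = 3×2 + 5×1 + 2×3 = 17; y[3] = 5×2 + 2×1 = 12; y[4] = 2×2 = 4

[9, 18, 17, 12, 4]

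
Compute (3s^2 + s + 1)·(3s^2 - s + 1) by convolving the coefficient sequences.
Ascending coefficients: a = [1, 1, 3], b = [1, -1, 3]. c[0] = 1×1 = 1; c[1] = 1×-1 + 1×1 = 0; c[2] = 1×3 + 1×-1 + 3×1 = 5; c[3] = 1×3 + 3×-1 = 0; c[4] = 3×3 = 9. Result coefficients: [1, 0, 5, 0, 9] → 9s^4 + 5s^2 + 1

9s^4 + 5s^2 + 1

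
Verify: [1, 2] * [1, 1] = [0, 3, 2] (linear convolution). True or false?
Recompute linear convolution of [1, 2] and [1, 1]: y[0] = 1×1 = 1; y[1] = 1×1 + 2×1 = 3; y[2] = 2×1 = 2 → [1, 3, 2]. Compare to given [0, 3, 2]: they differ at index 0: given 0, correct 1, so answer: No

No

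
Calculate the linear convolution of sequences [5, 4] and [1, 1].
y[0] = 5×1 = 5; y[1] = 5×1 + 4×1 = 9; y[2] = 4×1 = 4

[5, 9, 4]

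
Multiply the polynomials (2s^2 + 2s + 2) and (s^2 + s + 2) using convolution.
Ascending coefficients: a = [2, 2, 2], b = [2, 1, 1]. c[0] = 2×2 = 4; c[1] = 2×1 + 2×2 = 6; c[2] = 2×1 + 2×1 + 2×2 = 8; c[3] = 2×1 + 2×1 = 4; c[4] = 2×1 = 2. Result coefficients: [4, 6, 8, 4, 2] → 2s^4 + 4s^3 + 8s^2 + 6s + 4

2s^4 + 4s^3 + 8s^2 + 6s + 4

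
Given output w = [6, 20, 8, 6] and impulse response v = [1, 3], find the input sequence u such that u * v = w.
Deconvolve w=[6, 20, 8, 6] by v=[1, 3]. Since v[0]=1, solve forward: u[0] = w[0] / 1 = 6; u[1] = (w[1] - 6×3) / 1 = 2; u[2] = (w[2] - 2×3) / 1 = 2. So u = [6, 2, 2]. Check by forward convolution: w[0] = 6×1 = 6; w[1] = 6×3 + 2×1 = 20; w[2] = 2×3 + 2×1 = 8; w[3] = 2×3 = 6

[6, 2, 2]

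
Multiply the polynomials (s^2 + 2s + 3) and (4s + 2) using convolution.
Ascending coefficients: a = [3, 2, 1], b = [2, 4]. c[0] = 3×2 = 6; c[1] = 3×4 + 2×2 = 16; c[2] = 2×4 + 1×2 = 10; c[3] = 1×4 = 4. Result coefficients: [6, 16, 10, 4] → 4s^3 + 10s^2 + 16s + 6

4s^3 + 10s^2 + 16s + 6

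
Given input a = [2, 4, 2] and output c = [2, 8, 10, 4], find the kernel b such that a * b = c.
Output length 4 = len(a) + len(b) - 1 ⇒ len(b) = 2. Solve b forward using b[k] = (c[k] - Σ_{i≥1} a[i]·b[k-i]) / a[0]: b[0] = c[0] / a[0] = 2 / 2 = 1; b[1] = (c[1] - 4×1) / a[0] = (8 - 4×1) / 2 = 2. So b = [1, 2]. Forward-check [2, 4, 2] * [1, 2]: c[0] = 2×1 = 2; c[1] = 2×2 + 4×1 = 8; c[2] = 4×2 + 2×1 = 10; c[3] = 2×2 = 4 → [2, 8, 10, 4] ✓

[1, 2]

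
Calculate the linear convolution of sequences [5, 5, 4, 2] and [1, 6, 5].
y[0] = 5×1 = 5; y[1] = 5×6 + 5×1 = 35; y[2] = 5×5 + 5×6 + 4×1 = 59; y[3] = 5×5 + 4×6 + 2×1 = 51; y[4] = 4×5 + 2×6 = 32; y[5] = 2×5 = 10

[5, 35, 59, 51, 32, 10]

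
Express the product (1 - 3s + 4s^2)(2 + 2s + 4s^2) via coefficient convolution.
Ascending coefficients: a = [1, -3, 4], b = [2, 2, 4]. c[0] = 1×2 = 2; c[1] = 1×2 + -3×2 = -4; c[2] = 1×4 + -3×2 + 4×2 = 6; c[3] = -3×4 + 4×2 = -4; c[4] = 4×4 = 16. Result coefficients: [2, -4, 6, -4, 16] → 2 - 4s + 6s^2 - 4s^3 + 16s^4

2 - 4s + 6s^2 - 4s^3 + 16s^4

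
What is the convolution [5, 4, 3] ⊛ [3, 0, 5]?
y[0] = 5×3 = 15; y[1] = 5×0 + 4×3 = 12; y[2] = 5×5 + 4×0 + 3×3 = 34; y[3] = 4×5 + 3×0 = 20; y[4] = 3×5 = 15

[15, 12, 34, 20, 15]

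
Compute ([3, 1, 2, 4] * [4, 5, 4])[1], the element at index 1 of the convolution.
Use y[k] = Σ_i a[i]·b[k-i] at k=1. y[1] = 3×5 + 1×4 = 19

19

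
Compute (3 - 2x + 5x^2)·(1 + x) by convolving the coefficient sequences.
Ascending coefficients: a = [3, -2, 5], b = [1, 1]. c[0] = 3×1 = 3; c[1] = 3×1 + -2×1 = 1; c[2] = -2×1 + 5×1 = 3; c[3] = 5×1 = 5. Result coefficients: [3, 1, 3, 5] → 3 + x + 3x^2 + 5x^3

3 + x + 3x^2 + 5x^3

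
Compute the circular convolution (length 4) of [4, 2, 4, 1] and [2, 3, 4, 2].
Use y[k] = Σ_j f[j]·g[(k-j) mod 4]. y[0] = 4×2 + 2×2 + 4×4 + 1×3 = 31; y[1] = 4×3 + 2×2 + 4×2 + 1×4 = 28; y[2] = 4×4 + 2×3 + 4×2 + 1×2 = 32; y[3] = 4×2 + 2×4 + 4×3 + 1×2 = 30. Result: [31, 28, 32, 30]

[31, 28, 32, 30]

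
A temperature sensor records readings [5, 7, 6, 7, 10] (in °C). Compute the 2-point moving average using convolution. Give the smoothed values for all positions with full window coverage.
2-point moving average kernel = [1, 1]. Apply in 'valid' mode (full window coverage): avg[0] = (5 + 7) / 2 = 6.0; avg[1] = (7 + 6) / 2 = 6.5; avg[2] = (6 + 7) / 2 = 6.5; avg[3] = (7 + 10) / 2 = 8.5. Smoothed values: [6.0, 6.5, 6.5, 8.5]

[6.0, 6.5, 6.5, 8.5]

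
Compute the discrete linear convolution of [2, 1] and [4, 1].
y[0] = 2×4 = 8; y[1] = 2×1 + 1×4 = 6; y[2] = 1×1 = 1

[8, 6, 1]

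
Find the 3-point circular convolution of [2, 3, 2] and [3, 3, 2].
Use y[k] = Σ_j u[j]·v[(k-j) mod 3]. y[0] = 2×3 + 3×2 + 2×3 = 18; y[1] = 2×3 + 3×3 + 2×2 = 19; y[2] = 2×2 + 3×3 + 2×3 = 19. Result: [18, 19, 19]

[18, 19, 19]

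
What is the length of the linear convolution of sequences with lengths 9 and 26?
Linear/full convolution length: m + n - 1 = 9 + 26 - 1 = 34

34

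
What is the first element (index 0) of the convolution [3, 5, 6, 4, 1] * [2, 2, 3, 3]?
Use y[k] = Σ_i a[i]·b[k-i] at k=0. y[0] = 3×2 = 6

6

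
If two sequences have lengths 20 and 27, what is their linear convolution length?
Linear/full convolution length: m + n - 1 = 20 + 27 - 1 = 46

46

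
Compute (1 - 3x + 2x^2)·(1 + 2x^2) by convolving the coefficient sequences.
Ascending coefficients: a = [1, -3, 2], b = [1, 0, 2]. c[0] = 1×1 = 1; c[1] = 1×0 + -3×1 = -3; c[2] = 1×2 + -3×0 + 2×1 = 4; c[3] = -3×2 + 2×0 = -6; c[4] = 2×2 = 4. Result coefficients: [1, -3, 4, -6, 4] → 1 - 3x + 4x^2 - 6x^3 + 4x^4

1 - 3x + 4x^2 - 6x^3 + 4x^4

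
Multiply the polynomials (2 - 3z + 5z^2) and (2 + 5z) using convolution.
Ascending coefficients: a = [2, -3, 5], b = [2, 5]. c[0] = 2×2 = 4; c[1] = 2×5 + -3×2 = 4; c[2] = -3×5 + 5×2 = -5; c[3] = 5×5 = 25. Result coefficients: [4, 4, -5, 25] → 4 + 4z - 5z^2 + 25z^3

4 + 4z - 5z^2 + 25z^3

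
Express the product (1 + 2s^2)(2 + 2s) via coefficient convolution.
Ascending coefficients: a = [1, 0, 2], b = [2, 2]. c[0] = 1×2 = 2; c[1] = 1×2 + 0×2 = 2; c[2] = 0×2 + 2×2 = 4; c[3] = 2×2 = 4. Result coefficients: [2, 2, 4, 4] → 2 + 2s + 4s^2 + 4s^3

2 + 2s + 4s^2 + 4s^3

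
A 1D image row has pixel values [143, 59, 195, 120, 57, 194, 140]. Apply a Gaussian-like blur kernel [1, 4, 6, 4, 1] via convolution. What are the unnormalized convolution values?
Convolve image row [143, 59, 195, 120, 57, 194, 140] with kernel [1, 4, 6, 4, 1]: y[0] = 143×1 = 143; y[1] = 143×4 + 59×1 = 631; y[2] = 143×6 + 59×4 + 195×1 = 1289; y[3] = 143×4 + 59×6 + 195×4 + 120×1 = 1826; y[4] = 143×1 + 59×4 + 195×6 + 120×4 + 57×1 = 2086; y[5] = 59×1 + 195×4 + 120×6 + 57×4 + 194×1 = 1981; y[6] = 195×1 + 120×4 + 57×6 + 194×4 + 140×1 = 1933; y[7] = 120×1 + 57×4 + 194×6 + 140×4 = 2072; y[8] = 57×1 + 194×4 + 140×6 = 1673; y[9] = 194×1 + 140×4 = 754; y[10] = 140×1 = 140 → [143, 631, 1289, 1826, 2086, 1981, 1933, 2072, 1673, 754, 140]. Normalization factor = sum(kernel) = 16.

[143, 631, 1289, 1826, 2086, 1981, 1933, 2072, 1673, 754, 140]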